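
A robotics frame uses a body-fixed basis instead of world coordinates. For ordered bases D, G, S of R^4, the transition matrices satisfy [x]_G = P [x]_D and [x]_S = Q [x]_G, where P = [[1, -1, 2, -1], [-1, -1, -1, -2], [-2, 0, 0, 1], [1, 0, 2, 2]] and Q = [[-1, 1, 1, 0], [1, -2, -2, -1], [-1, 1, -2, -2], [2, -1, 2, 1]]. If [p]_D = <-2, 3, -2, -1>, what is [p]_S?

<14, -12, 21, -21>

Apply P to get G-coordinates <-8, 3, 3, -8>, then Q to get S-coordinates.
The result is [p]_S = <14, -12, 21, -21>.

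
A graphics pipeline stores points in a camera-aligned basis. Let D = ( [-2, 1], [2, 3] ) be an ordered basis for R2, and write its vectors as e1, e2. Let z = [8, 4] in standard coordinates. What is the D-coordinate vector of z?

[z]_D is the unique c with M c = z, where M has columns e1, e2.
System: -2c_1 + 2c_2 = 8, c_1 + 3c_2 = 4; solving gives c_1 = -2, c_2 = 2.
Check: -2e1 + 2e2 = [8, 4].

[-2, 2]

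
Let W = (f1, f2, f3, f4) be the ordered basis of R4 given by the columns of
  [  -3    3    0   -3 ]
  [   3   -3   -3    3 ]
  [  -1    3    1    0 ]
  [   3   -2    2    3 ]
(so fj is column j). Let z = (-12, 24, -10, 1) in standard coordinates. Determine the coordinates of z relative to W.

(-3, -3, -4, 4)

[z]_W is the unique c with M c = z, where M has columns f1, ..., f4.
Row-reducing the augmented matrix [M | z] gives c = (-3, -3, -4, 4).
Check: -3f1 - 3f2 - 4f3 + 4f4 = (-12, 24, -10, 1).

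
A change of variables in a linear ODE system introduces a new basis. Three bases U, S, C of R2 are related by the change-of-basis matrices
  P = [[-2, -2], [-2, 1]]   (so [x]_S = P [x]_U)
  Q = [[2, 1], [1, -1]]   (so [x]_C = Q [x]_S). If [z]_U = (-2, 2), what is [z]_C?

Apply P to get S-coordinates (0, 6), then Q to get C-coordinates.
The result is [z]_C = (6, -6).

(6, -6)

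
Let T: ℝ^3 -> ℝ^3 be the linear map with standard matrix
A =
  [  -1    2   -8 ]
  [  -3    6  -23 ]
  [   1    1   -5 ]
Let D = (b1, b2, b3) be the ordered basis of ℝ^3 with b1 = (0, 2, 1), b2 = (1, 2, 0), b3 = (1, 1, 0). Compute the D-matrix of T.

[[-3, 3, 2], [-1, 0, -2], [-3, 3, 3]]

Let P have columns b1, ..., b3. Then [T]_D = P^(-1) A P.
Here det P = -1, so P^(-1) is integer; computing A P first and then P^(-1)(A P) gives [[-3, 3, 2], [-1, 0, -2], [-3, 3, 3]].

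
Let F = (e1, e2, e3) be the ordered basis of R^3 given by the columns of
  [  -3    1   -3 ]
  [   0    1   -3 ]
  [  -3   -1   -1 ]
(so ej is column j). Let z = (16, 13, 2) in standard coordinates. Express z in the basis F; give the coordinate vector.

We seek scalars with c_1 e1 + ... + c_3 e3 = z; equivalently solve M c = z where the columns of M are e1, ..., e3.
Gaussian elimination on [M | z] yields c = (-1, 4, -3).
Check: -e1 + 4e2 - 3e3 = (16, 13, 2).

(-1, 4, -3)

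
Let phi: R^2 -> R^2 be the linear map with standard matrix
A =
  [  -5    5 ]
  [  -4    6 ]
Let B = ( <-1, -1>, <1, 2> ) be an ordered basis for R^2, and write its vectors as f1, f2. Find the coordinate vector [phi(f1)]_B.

Compute phi(f1) = A f1 = <0, -2> in standard coordinates.
Then write this in B-coordinates: solve for y in y_1 f1 + y_2 f2 = <0, -2>.
This gives y = <-2, -2>, which is column 1 of [phi]_B.

<-2, -2>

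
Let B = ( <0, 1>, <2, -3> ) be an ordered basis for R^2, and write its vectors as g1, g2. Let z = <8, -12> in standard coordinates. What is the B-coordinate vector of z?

<0, 4>

[z]_B is the unique c with M c = z, where M has columns g1, g2.
System: 0c_1 + 2c_2 = 8, c_1 - 3c_2 = -12; solving gives c_1 = 0, c_2 = 4.
Check: 0·g1 + 4g2 = <8, -12>.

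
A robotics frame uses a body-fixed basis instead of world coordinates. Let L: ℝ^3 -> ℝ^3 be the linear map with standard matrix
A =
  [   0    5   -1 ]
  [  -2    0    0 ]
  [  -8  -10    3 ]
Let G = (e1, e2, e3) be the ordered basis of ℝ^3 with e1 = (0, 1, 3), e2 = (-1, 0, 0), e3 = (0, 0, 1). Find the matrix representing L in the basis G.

The j-th column of [L]_G is [L(ej)]_G.
L(e1) = A e1 = (2, 0, -1) = 0·e1 - 2e2 - e3, so column 1 is (0, -2, -1).
Repeating for e2, e3 and assembling the columns gives [[0, 2, 0], [-2, 0, 1], [-1, 2, 3]].

[[0, 2, 0], [-2, 0, 1], [-1, 2, 3]]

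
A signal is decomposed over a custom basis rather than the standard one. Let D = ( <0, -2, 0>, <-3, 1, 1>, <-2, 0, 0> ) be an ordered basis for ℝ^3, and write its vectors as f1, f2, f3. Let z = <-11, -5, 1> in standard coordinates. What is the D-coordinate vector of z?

<3, 1, 4>

[z]_D is the unique c with M c = z, where M has columns f1, ..., f3.
Row-reducing the augmented matrix [M | z] gives c = (3, 1, 4).
Check: 3f1 + f2 + 4f3 = <-11, -5, 1>.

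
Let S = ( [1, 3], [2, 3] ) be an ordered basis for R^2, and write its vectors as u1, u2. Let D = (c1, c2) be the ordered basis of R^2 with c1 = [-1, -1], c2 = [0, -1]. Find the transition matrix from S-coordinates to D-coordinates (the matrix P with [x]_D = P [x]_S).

Take x = uj: its S-coordinates are the j-th standard unit vector, so P e_j — column j of P — equals [uj]_D.
u1 = -c1 - 2c2, giving column 1 = [-1, -2]; repeating for each j gives P = [[-1, -2], [-2, -1]].

[[-1, -2], [-2, -1]]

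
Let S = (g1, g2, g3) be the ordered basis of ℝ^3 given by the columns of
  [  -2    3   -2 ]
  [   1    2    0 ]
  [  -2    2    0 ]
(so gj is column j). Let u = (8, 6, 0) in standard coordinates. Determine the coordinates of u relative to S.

[u]_S is the unique c with M c = u, where M has columns g1, ..., g3.
Solving this 3x3 system gives c = (2, 2, -3).
Check: 2g1 + 2g2 - 3g3 = (8, 6, 0).

(2, 2, -3)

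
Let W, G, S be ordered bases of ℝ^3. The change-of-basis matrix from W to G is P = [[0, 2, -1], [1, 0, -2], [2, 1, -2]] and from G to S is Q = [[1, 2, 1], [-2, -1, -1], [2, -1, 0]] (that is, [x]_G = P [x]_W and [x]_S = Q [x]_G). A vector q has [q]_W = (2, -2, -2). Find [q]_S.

(16, -8, -10)

First [q]_G = P [q]_W = (-2, 6, 6).
Then [q]_S = Q [q]_G = (16, -8, -10).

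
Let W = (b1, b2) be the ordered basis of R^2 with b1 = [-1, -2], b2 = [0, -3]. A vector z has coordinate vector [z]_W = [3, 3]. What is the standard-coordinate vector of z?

[-3, -15]

By definition z = 3b1 + 3b2.
Summing componentwise gives [-3, -15].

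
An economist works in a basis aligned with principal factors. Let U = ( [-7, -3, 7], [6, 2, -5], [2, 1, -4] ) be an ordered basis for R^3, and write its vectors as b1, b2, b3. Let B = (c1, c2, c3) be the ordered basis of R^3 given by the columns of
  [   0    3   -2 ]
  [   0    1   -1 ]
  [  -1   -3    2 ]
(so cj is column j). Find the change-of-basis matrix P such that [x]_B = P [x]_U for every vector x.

Let M have columns bj and N have columns cj. Then for every x, N [x]_B = x = M [x]_U, so P = N^(-1) M.
Since det N = 1, N^(-1) has integer entries; multiplying gives P = [[0, -1, 2], [-1, 2, 0], [2, 0, -1]].

[[0, -1, 2], [-1, 2, 0], [2, 0, -1]]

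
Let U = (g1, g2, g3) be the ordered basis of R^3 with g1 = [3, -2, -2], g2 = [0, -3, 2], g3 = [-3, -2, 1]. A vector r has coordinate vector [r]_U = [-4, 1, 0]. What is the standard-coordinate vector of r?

[-12, 5, 10]

r = M [r]_U, where M has columns g1, ..., g3.
Carrying out the matrix-vector product, r = [-12, 5, 10].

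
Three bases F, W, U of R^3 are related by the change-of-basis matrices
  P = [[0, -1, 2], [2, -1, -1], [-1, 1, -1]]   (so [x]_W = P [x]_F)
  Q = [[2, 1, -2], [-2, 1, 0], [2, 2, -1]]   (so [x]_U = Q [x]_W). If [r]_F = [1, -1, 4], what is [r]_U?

Apply P to get W-coordinates [9, -1, -6], then Q to get U-coordinates.
The result is [r]_U = [29, -19, 22].

[29, -19, 22]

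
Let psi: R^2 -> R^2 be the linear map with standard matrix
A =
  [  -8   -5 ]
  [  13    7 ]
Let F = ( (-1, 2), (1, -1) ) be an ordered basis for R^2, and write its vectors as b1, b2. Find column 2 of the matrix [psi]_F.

(3, 0)

Column 2 of [psi]_F is the F-coordinate vector of psi(b2).
In standard coordinates psi(b2) = A b2 = (-3, 6).
Converting to F: (-3, 6) = 3b1 + 0·b2, so the coordinate vector is (3, 0).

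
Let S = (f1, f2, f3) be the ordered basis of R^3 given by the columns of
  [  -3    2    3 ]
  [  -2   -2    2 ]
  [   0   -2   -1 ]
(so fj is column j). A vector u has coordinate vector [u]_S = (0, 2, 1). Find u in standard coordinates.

(7, -2, -5)

u = M [u]_S, where M has columns f1, ..., f3.
Carrying out the matrix-vector product, u = (7, -2, -5).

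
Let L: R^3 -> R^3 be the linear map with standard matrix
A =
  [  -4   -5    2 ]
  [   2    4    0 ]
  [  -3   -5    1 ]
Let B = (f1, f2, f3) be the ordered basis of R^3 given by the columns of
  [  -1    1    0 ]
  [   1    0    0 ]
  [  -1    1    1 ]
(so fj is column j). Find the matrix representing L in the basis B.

With P the matrix whose columns are f1, ..., f3, [L]_B = P^(-1) A P.
Column by column: L(f1) = A f1 = [-3, 2, -3]; its B-coordinates [2, -1, 0] give column 1.
Continuing for each basis vector yields [L]_B = [[2, 2, 0], [-1, 0, 2], [0, 0, -1]].

[[2, 2, 0], [-1, 0, 2], [0, 0, -1]]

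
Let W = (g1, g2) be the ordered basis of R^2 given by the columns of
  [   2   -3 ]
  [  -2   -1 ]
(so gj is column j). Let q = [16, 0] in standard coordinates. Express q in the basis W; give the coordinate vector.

We seek scalars with c_1 g1 + c_2 g2 = q; equivalently solve M c = q where the columns of M are g1, g2.
System: 2c_1 - 3c_2 = 16, -2c_1 - c_2 = 0; solving gives c_1 = 2, c_2 = -4.
Check: 2g1 - 4g2 = [16, 0].

[2, -4]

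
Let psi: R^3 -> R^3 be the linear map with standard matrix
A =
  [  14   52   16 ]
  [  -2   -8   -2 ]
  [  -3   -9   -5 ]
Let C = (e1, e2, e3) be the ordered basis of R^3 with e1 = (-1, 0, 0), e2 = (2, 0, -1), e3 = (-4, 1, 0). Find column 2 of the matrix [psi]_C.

Compute psi(e2) = A e2 = (12, -2, -1) in standard coordinates.
Then write this in C-coordinates: solve for y in y_1 e1 + ... + y_3 e3 = (12, -2, -1).
This gives y = (-2, 1, -2), which is column 2 of [psi]_C.

(-2, 1, -2)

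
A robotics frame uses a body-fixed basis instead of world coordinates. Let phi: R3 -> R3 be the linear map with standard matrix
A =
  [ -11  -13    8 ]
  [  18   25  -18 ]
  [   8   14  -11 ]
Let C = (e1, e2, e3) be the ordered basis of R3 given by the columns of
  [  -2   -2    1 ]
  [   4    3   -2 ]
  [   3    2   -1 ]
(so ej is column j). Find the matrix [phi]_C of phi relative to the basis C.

[[1, 3, -2], [2, -1, 0], [0, 3, 3]]

Let P have columns e1, ..., e3. Then [phi]_C = P^(-1) A P.
Here det P = 1, so P^(-1) is integer; computing A P first and then P^(-1)(A P) gives [[1, 3, -2], [2, -1, 0], [0, 3, 3]].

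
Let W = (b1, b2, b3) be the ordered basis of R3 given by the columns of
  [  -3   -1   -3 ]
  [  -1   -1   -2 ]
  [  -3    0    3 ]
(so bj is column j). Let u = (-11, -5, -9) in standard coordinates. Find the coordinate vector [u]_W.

(3, 2, 0)

Write u = c_1 b1 + ... + c_3 b3 and solve for the c_i.
Solving this 3x3 system gives c = (3, 2, 0).
Check: 3b1 + 2b2 + 0·b3 = (-11, -5, -9).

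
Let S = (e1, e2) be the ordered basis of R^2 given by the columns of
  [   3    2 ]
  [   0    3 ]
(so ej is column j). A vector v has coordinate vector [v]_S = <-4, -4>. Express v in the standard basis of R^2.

<-20, -12>

v = M [v]_S, where M has columns e1, e2.
Carrying out the matrix-vector product, v = <-20, -12>.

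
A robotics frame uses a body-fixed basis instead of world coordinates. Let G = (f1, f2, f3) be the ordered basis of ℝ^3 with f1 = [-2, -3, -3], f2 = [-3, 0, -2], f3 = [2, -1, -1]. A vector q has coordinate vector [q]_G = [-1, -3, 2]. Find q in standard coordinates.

[15, 1, 7]

The coordinates say q = -f1 - 3f2 + 2f3; adding the scaled basis vectors gives [15, 1, 7].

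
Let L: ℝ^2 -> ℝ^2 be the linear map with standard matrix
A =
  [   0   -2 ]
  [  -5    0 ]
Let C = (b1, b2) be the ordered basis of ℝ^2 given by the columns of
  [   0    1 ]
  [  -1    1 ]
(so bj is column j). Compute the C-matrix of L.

Let P have columns b1, b2. Then [L]_C = P^(-1) A P.
Here det P = 1, so P^(-1) is integer; computing A P first and then P^(-1)(A P) gives [[2, 3], [2, -2]].

[[2, 3], [2, -2]]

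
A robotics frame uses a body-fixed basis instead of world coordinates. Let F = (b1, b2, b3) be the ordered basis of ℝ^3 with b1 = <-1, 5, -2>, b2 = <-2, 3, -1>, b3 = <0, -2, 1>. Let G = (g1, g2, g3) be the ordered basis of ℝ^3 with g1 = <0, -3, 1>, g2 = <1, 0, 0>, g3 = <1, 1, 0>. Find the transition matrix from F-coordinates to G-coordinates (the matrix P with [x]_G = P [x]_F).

[[-2, -1, 1], [0, -2, -1], [-1, 0, 1]]

Let M have columns bj and N have columns gj. Then for every x, N [x]_G = x = M [x]_F, so P = N^(-1) M.
Since det N = 1, N^(-1) has integer entries; multiplying gives P = [[-2, -1, 1], [0, -2, -1], [-1, 0, 1]].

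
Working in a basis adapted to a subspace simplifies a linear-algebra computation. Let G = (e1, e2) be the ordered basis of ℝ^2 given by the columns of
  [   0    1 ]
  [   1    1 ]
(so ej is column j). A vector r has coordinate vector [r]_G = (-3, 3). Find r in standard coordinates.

(3, 0)

r = M [r]_G, where M has columns e1, e2.
Carrying out the matrix-vector product, r = (3, 0).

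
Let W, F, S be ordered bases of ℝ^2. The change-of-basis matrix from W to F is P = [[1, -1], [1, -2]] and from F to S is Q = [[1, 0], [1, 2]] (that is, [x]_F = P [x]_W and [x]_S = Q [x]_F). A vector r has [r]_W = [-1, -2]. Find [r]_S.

[1, 7]

Composing the changes, [r]_S = Q P [r]_W.
Q P = [[1, -1], [3, -5]]; applying this to [-1, -2] gives [1, 7].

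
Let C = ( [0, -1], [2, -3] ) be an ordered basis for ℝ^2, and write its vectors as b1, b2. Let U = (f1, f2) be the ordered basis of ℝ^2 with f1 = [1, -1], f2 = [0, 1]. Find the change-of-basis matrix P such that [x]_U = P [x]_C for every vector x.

[[0, 2], [-1, -1]]

Column j of P is [bj]_U, since P maps C-coordinates to U-coordinates.
Expressing b1 in U: b1 = 0·f1 - f2, so column 1 of P is [0, -1].
Doing the same for each bj gives P = [[0, 2], [-1, -1]].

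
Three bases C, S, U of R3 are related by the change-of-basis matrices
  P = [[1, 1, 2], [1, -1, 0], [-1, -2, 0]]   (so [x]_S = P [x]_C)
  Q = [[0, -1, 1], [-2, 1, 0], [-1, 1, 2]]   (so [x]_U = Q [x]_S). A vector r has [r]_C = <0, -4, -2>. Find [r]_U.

Composing the changes, [r]_U = Q P [r]_C.
Q P = [[-2, -1, 0], [-1, -3, -4], [-2, -6, -2]]; applying this to <0, -4, -2> gives <4, 20, 28>.

<4, 20, 28>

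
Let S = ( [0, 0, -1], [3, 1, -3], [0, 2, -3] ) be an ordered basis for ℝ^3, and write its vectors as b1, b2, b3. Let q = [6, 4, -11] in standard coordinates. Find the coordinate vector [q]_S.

[2, 2, 1]

[q]_S is the unique c with M c = q, where M has columns b1, ..., b3.
Gaussian elimination on [M | q] yields c = (2, 2, 1).
Check: 2b1 + 2b2 + b3 = [6, 4, -11].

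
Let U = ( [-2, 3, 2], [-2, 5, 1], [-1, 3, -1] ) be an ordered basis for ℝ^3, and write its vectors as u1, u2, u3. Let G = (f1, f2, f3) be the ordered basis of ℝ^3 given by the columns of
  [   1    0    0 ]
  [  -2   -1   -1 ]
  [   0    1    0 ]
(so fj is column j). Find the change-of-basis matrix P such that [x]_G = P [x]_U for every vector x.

[[-2, -2, -1], [2, 1, -1], [-1, -2, 0]]

Take x = uj: its U-coordinates are the j-th standard unit vector, so P e_j — column j of P — equals [uj]_G.
u1 = -2f1 + 2f2 - f3, giving column 1 = [-2, 2, -1]; repeating for each j gives P = [[-2, -2, -1], [2, 1, -1], [-1, -2, 0]].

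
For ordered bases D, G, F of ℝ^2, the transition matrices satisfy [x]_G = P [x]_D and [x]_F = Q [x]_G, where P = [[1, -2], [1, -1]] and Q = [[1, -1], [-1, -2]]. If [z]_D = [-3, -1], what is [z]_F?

[1, 5]

First [z]_G = P [z]_D = [-1, -2].
Then [z]_F = Q [z]_G = [1, 5].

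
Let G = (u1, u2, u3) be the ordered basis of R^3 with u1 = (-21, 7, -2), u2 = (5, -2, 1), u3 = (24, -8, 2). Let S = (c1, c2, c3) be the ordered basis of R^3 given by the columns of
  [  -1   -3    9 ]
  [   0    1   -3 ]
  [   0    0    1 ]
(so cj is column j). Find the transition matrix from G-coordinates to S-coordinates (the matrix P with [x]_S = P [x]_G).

Column j of P is [uj]_S, since P maps G-coordinates to S-coordinates.
Expressing u1 in S: u1 = 0·c1 + c2 - 2c3, so column 1 of P is (0, 1, -2).
Doing the same for each uj gives P = [[0, 1, 0], [1, 1, -2], [-2, 1, 2]].

[[0, 1, 0], [1, 1, -2], [-2, 1, 2]]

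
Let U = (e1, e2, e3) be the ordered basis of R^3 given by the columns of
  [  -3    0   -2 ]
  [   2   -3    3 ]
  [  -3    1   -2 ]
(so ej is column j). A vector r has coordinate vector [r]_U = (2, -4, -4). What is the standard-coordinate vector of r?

(2, 4, -2)

By definition r = 2e1 - 4e2 - 4e3.
Summing componentwise gives (2, 4, -2).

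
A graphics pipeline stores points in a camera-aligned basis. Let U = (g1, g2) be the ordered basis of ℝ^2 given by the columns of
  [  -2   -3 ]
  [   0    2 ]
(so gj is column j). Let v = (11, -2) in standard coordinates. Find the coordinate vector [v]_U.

We seek scalars with c_1 g1 + c_2 g2 = v; equivalently solve M c = v where the columns of M are g1, g2.
System: -2c_1 - 3c_2 = 11, 0c_1 + 2c_2 = -2; solving gives c_1 = -4, c_2 = -1.
Check: -4g1 - g2 = (11, -2).

(-4, -1)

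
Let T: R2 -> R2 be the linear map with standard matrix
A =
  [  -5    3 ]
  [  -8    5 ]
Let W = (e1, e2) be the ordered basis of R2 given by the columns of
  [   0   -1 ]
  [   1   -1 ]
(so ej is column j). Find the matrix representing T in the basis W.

The j-th column of [T]_W is [T(ej)]_W.
T(e1) = A e1 = (3, 5) = 2e1 - 3e2, so column 1 is (2, -3).
Repeating for e2 and assembling the columns gives [[2, 1], [-3, -2]].

[[2, 1], [-3, -2]]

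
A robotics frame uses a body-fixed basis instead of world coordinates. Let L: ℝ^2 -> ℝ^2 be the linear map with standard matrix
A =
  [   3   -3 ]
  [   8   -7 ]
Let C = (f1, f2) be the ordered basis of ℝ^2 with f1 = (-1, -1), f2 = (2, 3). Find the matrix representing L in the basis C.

The j-th column of [L]_C is [L(fj)]_C.
L(f1) = A f1 = (0, -1) = -2f1 - f2, so column 1 is (-2, -1).
Repeating for f2 and assembling the columns gives [[-2, -1], [-1, -2]].

[[-2, -1], [-1, -2]]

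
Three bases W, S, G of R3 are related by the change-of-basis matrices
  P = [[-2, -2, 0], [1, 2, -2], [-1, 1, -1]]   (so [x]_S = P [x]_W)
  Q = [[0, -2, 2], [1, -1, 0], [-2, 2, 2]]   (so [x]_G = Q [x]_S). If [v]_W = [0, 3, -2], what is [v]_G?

First [v]_S = P [v]_W = [-6, 10, 5].
Then [v]_G = Q [v]_S = [-10, -16, 42].

[-10, -16, 42]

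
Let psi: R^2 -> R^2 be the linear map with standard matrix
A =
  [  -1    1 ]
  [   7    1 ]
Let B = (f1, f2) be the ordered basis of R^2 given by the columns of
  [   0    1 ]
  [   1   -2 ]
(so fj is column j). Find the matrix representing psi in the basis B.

Let P have columns f1, f2. Then [psi]_B = P^(-1) A P.
Here det P = -1, so P^(-1) is integer; computing A P first and then P^(-1)(A P) gives [[3, -1], [1, -3]].

[[3, -1], [1, -3]]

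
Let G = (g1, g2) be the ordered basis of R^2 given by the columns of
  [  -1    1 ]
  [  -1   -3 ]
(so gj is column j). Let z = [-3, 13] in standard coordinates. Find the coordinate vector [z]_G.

[-1, -4]

Write z = c_1 g1 + c_2 g2 and solve for the c_i.
System: -c_1 + c_2 = -3, -c_1 - 3c_2 = 13; solving gives c_1 = -1, c_2 = -4.
Check: -g1 - 4g2 = [-3, 13].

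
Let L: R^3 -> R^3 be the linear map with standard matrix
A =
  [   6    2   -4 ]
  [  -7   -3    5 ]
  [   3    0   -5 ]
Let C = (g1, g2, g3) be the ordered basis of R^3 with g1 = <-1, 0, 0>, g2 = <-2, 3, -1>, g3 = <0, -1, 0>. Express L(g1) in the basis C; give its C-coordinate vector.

Compute L(g1) = A g1 = <-6, 7, -3> in standard coordinates.
Then write this in C-coordinates: solve for y in y_1 g1 + ... + y_3 g3 = <-6, 7, -3>.
This gives y = <0, 3, 2>, which is column 1 of [L]_C.

<0, 3, 2>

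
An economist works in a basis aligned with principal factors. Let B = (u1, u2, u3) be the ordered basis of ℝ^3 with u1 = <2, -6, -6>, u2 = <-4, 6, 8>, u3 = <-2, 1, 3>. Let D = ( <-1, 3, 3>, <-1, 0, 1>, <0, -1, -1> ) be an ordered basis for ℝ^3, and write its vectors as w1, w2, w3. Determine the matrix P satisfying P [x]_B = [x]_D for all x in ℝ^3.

[[-2, 2, 0], [0, 2, 2], [0, 0, -1]]

Column j of P is [uj]_D, since P maps B-coordinates to D-coordinates.
Expressing u1 in D: u1 = -2w1 + 0·w2 + 0·w3, so column 1 of P is <-2, 0, 0>.
Doing the same for each uj gives P = [[-2, 2, 0], [0, 2, 2], [0, 0, -1]].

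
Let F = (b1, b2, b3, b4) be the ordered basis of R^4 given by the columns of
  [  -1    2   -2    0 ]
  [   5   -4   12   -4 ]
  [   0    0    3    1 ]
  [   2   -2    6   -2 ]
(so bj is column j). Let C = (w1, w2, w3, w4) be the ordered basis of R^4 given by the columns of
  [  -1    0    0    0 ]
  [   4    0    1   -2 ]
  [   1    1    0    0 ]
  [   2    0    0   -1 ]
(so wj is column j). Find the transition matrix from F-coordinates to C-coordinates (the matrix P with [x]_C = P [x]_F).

[[1, -2, 2, 0], [-1, 2, 1, 1], [1, 0, 0, 0], [0, -2, -2, 2]]

Column j of P is [bj]_C, since P maps F-coordinates to C-coordinates.
Expressing b1 in C: b1 = w1 - w2 + w3 + 0·w4, so column 1 of P is [1, -1, 1, 0].
Doing the same for each bj gives P = [[1, -2, 2, 0], [-1, 2, 1, 1], [1, 0, 0, 0], [0, -2, -2, 2]].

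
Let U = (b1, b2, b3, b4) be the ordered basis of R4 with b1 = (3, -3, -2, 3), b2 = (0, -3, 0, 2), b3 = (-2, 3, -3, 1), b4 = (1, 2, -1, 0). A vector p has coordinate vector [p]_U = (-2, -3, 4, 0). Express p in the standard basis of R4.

The coordinates say p = -2b1 - 3b2 + 4b3 + 0·b4; adding the scaled basis vectors gives (-14, 27, -8, -8).

(-14, 27, -8, -8)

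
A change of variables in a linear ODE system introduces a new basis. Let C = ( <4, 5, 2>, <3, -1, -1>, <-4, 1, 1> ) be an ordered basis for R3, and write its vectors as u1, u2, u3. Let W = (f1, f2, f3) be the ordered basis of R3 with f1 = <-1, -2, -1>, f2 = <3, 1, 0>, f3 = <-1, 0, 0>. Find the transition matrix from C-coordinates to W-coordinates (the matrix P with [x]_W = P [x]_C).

Let M have columns uj and N have columns fj. Then for every x, N [x]_W = x = M [x]_C, so P = N^(-1) M.
Since det N = -1, N^(-1) has integer entries; multiplying gives P = [[-2, 1, -1], [1, 1, -1], [1, -1, 2]].

[[-2, 1, -1], [1, 1, -1], [1, -1, 2]]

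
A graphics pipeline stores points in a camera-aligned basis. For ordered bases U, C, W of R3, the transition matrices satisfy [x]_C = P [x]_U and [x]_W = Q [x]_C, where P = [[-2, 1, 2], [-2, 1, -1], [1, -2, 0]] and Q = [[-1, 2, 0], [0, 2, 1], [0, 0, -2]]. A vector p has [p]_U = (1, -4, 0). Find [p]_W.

(-6, -3, -18)

Composing the changes, [p]_W = Q P [p]_U.
Q P = [[-2, 1, -4], [-3, 0, -2], [-2, 4, 0]]; applying this to (1, -4, 0) gives (-6, -3, -18).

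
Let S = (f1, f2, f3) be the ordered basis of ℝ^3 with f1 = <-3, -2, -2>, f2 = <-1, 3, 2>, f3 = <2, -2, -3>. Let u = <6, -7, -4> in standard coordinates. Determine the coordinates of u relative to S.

<-1, -3, 0>

[u]_S is the unique c with M c = u, where M has columns f1, ..., f3.
Solving this 3x3 system gives c = (-1, -3, 0).
Check: -f1 - 3f2 + 0·f3 = <6, -7, -4>.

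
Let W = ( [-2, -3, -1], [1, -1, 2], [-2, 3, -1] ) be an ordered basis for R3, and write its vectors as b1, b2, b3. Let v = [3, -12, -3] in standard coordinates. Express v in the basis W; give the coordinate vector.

[1, -3, -4]

Write v = c_1 b1 + ... + c_3 b3 and solve for the c_i.
Solving this 3x3 system gives c = (1, -3, -4).
Check: b1 - 3b2 - 4b3 = [3, -12, -3].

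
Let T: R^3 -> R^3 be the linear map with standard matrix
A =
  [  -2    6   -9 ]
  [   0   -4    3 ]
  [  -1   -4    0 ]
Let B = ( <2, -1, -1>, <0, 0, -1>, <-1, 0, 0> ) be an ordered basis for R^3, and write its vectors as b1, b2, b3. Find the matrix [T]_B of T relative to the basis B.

[[-1, 3, 0], [-1, -3, -1], [-1, -3, -2]]

The j-th column of [T]_B is [T(bj)]_B.
T(b1) = A b1 = <-1, 1, 2> = -b1 - b2 - b3, so column 1 is <-1, -1, -1>.
Repeating for b2, b3 and assembling the columns gives [[-1, 3, 0], [-1, -3, -1], [-1, -3, -2]].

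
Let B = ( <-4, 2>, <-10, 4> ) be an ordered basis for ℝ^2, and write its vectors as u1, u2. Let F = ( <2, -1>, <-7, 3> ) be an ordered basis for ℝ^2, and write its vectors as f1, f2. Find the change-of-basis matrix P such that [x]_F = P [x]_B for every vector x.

[[-2, 2], [0, 2]]

Column j of P is [uj]_F, since P maps B-coordinates to F-coordinates.
Expressing u1 in F: u1 = -2f1 + 0·f2, so column 1 of P is <-2, 0>.
Doing the same for each uj gives P = [[-2, 2], [0, 2]].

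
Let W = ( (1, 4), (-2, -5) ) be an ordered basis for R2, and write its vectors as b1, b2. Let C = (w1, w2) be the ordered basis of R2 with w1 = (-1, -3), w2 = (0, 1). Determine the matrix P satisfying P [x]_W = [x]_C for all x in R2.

Let M have columns bj and N have columns wj. Then for every x, N [x]_C = x = M [x]_W, so P = N^(-1) M.
Since det N = -1, N^(-1) has integer entries; multiplying gives P = [[-1, 2], [1, 1]].

[[-1, 2], [1, 1]]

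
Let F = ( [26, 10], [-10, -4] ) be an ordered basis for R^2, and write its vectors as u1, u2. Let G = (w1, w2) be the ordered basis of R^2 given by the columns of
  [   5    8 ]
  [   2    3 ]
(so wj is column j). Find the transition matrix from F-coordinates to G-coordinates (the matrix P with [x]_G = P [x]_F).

[[2, -2], [2, 0]]

Column j of P is [uj]_G, since P maps F-coordinates to G-coordinates.
Expressing u1 in G: u1 = 2w1 + 2w2, so column 1 of P is [2, 2].
Doing the same for each uj gives P = [[2, -2], [2, 0]].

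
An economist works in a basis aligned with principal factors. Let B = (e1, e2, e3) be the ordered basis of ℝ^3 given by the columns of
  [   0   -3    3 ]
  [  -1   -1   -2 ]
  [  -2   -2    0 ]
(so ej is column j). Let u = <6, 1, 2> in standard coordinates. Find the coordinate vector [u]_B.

<1, -2, 0>

Write u = c_1 e1 + ... + c_3 e3 and solve for the c_i.
Solving this 3x3 system gives c = (1, -2, 0).
Check: e1 - 2e2 + 0·e3 = <6, 1, 2>.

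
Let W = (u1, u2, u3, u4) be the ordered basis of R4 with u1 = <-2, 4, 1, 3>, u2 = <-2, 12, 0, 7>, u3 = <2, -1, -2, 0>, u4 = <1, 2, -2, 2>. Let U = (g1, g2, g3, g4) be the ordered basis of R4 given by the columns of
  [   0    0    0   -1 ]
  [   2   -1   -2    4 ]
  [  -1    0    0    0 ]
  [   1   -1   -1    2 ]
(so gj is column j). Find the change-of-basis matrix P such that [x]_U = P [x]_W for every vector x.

[[-1, 0, 2, 2], [-2, -2, -1, -2], [2, -1, -1, 0], [2, 2, -2, -1]]

Let M have columns uj and N have columns gj. Then for every x, N [x]_U = x = M [x]_W, so P = N^(-1) M.
Since det N = -1, N^(-1) has integer entries; multiplying gives P = [[-1, 0, 2, 2], [-2, -2, -1, -2], [2, -1, -1, 0], [2, 2, -2, -1]].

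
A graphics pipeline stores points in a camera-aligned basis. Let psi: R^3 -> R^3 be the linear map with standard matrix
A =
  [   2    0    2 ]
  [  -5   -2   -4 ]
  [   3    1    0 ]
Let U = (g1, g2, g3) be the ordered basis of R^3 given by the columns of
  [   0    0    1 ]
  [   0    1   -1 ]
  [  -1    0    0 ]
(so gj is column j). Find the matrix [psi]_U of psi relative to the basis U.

With P the matrix whose columns are g1, ..., g3, [psi]_U = P^(-1) A P.
Column by column: psi(g1) = A g1 = (-2, 4, 0); its U-coordinates (0, 2, -2) give column 1.
Continuing for each basis vector yields [psi]_U = [[0, -1, -2], [2, -2, -1], [-2, 0, 2]].

[[0, -1, -2], [2, -2, -1], [-2, 0, 2]]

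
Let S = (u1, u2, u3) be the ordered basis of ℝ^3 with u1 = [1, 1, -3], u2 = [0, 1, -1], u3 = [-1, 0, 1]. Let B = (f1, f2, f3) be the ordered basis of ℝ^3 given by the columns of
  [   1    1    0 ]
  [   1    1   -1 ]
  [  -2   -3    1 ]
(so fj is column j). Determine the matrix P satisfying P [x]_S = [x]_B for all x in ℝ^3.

[[0, 0, -1], [1, 0, 0], [0, -1, -1]]

Column j of P is [uj]_B, since P maps S-coordinates to B-coordinates.
Expressing u1 in B: u1 = 0·f1 + f2 + 0·f3, so column 1 of P is [0, 1, 0].
Doing the same for each uj gives P = [[0, 0, -1], [1, 0, 0], [0, -1, -1]].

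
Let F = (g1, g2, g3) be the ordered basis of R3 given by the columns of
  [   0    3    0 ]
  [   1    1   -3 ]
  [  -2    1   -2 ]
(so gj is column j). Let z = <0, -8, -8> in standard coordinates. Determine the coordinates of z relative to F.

[z]_F is the unique c with M c = z, where M has columns g1, ..., g3.
Row-reducing the augmented matrix [M | z] gives c = (1, 0, 3).
Check: g1 + 0·g2 + 3g3 = <0, -8, -8>.

<1, 0, 3>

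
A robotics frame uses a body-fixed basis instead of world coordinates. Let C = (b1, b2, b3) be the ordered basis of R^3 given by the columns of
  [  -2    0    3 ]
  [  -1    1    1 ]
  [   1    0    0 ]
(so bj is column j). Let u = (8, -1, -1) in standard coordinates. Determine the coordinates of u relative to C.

We seek scalars with c_1 b1 + ... + c_3 b3 = u; equivalently solve M c = u where the columns of M are b1, ..., b3.
Solving this 3x3 system gives c = (-1, -4, 2).
Check: -b1 - 4b2 + 2b3 = (8, -1, -1).

(-1, -4, 2)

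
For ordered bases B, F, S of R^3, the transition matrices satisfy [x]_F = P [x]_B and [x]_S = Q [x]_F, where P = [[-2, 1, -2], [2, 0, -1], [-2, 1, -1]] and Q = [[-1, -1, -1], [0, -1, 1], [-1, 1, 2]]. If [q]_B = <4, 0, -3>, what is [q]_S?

<-4, -16, 3>

First [q]_F = P [q]_B = <-2, 11, -5>.
Then [q]_S = Q [q]_F = <-4, -16, 3>.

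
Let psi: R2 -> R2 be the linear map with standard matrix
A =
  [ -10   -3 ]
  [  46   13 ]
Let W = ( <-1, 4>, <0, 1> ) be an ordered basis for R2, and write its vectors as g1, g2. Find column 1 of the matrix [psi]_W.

<2, -2>

Compute psi(g1) = A g1 = <-2, 6> in standard coordinates.
Then write this in W-coordinates: solve for y in y_1 g1 + y_2 g2 = <-2, 6>.
This gives y = <2, -2>, which is column 1 of [psi]_W.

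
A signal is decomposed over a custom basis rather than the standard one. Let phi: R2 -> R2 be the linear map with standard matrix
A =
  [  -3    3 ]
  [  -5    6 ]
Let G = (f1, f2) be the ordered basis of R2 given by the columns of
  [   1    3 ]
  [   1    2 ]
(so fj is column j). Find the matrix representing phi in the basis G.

The j-th column of [phi]_G is [phi(fj)]_G.
phi(f1) = A f1 = [0, 1] = 3f1 - f2, so column 1 is [3, -1].
Repeating for f2 and assembling the columns gives [[3, -3], [-1, 0]].

[[3, -3], [-1, 0]]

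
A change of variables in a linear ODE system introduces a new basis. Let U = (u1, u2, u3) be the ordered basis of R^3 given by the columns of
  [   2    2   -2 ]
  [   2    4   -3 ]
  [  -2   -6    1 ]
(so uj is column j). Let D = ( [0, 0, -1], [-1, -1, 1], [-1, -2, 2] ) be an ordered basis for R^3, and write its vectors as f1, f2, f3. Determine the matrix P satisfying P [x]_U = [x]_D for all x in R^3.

Column j of P is [uj]_D, since P maps U-coordinates to D-coordinates.
Expressing u1 in D: u1 = 0·f1 - 2f2 + 0·f3, so column 1 of P is [0, -2, 0].
Doing the same for each uj gives P = [[0, 2, 2], [-2, 0, 1], [0, -2, 1]].

[[0, 2, 2], [-2, 0, 1], [0, -2, 1]]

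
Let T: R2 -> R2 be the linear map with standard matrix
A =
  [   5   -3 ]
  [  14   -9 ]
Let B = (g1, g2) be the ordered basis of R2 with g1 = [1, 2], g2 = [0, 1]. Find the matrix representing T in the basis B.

The j-th column of [T]_B is [T(gj)]_B.
T(g1) = A g1 = [-1, -4] = -g1 - 2g2, so column 1 is [-1, -2].
Repeating for g2 and assembling the columns gives [[-1, -3], [-2, -3]].

[[-1, -3], [-2, -3]]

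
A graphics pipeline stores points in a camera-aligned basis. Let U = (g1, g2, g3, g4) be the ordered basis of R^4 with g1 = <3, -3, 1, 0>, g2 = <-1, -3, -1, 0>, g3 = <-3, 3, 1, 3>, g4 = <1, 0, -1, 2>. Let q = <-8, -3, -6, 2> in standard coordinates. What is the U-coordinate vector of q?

[q]_U is the unique c with M c = q, where M has columns g1, ..., g4.
Gaussian elimination on [M | q] yields c = (-2, 3, 0, 1).
Check: -2g1 + 3g2 + 0·g3 + g4 = <-8, -3, -6, 2>.

<-2, 3, 0, 1>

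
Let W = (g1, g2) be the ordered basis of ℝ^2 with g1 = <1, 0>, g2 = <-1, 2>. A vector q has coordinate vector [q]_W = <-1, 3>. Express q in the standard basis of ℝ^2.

<-4, 6>

By definition q = -g1 + 3g2.
Summing componentwise gives <-4, 6>.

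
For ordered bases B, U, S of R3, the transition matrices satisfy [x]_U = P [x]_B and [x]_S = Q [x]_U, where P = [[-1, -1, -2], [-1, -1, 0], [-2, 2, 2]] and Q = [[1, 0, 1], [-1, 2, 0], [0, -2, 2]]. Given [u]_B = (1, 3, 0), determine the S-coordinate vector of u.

First [u]_U = P [u]_B = (-4, -4, 4).
Then [u]_S = Q [u]_U = (0, -4, 16).

(0, -4, 16)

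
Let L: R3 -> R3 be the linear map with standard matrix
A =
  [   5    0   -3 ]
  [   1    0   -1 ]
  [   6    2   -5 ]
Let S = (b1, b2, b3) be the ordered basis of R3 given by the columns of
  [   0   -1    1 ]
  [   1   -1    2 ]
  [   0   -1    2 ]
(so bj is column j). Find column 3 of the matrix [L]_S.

Compute L(b3) = A b3 = (-1, -1, 0) in standard coordinates.
Then write this in S-coordinates: solve for y in y_1 b1 + ... + y_3 b3 = (-1, -1, 0).
This gives y = (-1, 2, 1), which is column 3 of [L]_S.

(-1, 2, 1)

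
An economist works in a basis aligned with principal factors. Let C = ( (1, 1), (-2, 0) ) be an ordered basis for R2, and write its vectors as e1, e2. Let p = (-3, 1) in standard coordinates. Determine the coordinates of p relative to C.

(1, 2)

Write p = c_1 e1 + c_2 e2 and solve for the c_i.
System: c_1 - 2c_2 = -3, c_1 + 0c_2 = 1; solving gives c_1 = 1, c_2 = 2.
Check: e1 + 2e2 = (-3, 1).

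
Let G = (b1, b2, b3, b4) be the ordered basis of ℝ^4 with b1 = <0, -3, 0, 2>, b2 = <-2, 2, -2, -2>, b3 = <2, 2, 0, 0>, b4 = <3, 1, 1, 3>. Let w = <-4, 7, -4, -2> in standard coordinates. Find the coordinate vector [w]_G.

<-1, 3, -2, 2>

[w]_G is the unique c with M c = w, where M has columns b1, ..., b4.
Row-reducing the augmented matrix [M | w] gives c = (-1, 3, -2, 2).
Check: -b1 + 3b2 - 2b3 + 2b4 = <-4, 7, -4, -2>.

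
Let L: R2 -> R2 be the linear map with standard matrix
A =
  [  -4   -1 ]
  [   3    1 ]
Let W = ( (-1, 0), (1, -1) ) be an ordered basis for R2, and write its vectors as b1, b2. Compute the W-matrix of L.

The j-th column of [L]_W is [L(bj)]_W.
L(b1) = A b1 = (4, -3) = -b1 + 3b2, so column 1 is (-1, 3).
Repeating for b2 and assembling the columns gives [[-1, 1], [3, -2]].

[[-1, 1], [3, -2]]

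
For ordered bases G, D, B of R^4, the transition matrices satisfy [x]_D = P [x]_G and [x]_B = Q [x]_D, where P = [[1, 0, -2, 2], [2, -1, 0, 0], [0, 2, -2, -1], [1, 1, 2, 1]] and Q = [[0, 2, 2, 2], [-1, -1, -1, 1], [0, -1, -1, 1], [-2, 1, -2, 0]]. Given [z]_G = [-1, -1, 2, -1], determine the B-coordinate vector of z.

[-10, 14, 7, 23]

First [z]_D = P [z]_G = [-7, -1, -5, 1].
Then [z]_B = Q [z]_D = [-10, 14, 7, 23].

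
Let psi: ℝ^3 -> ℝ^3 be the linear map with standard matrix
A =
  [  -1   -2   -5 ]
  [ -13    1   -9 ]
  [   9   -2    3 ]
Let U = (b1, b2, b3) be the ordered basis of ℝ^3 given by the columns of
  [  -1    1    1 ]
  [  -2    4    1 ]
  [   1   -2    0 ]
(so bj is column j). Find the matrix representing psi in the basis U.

[[-2, 1, 3], [0, 3, -2], [-2, -1, 2]]

The j-th column of [psi]_U is [psi(bj)]_U.
psi(b1) = A b1 = (0, 2, -2) = -2b1 + 0·b2 - 2b3, so column 1 is (-2, 0, -2).
Repeating for b2, b3 and assembling the columns gives [[-2, 1, 3], [0, 3, -2], [-2, -1, 2]].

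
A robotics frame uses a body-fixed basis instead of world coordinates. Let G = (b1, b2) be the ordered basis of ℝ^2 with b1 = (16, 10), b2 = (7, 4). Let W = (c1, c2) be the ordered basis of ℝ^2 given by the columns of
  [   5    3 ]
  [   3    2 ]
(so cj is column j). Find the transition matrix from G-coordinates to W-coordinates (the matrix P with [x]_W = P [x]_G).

Take x = bj: its G-coordinates are the j-th standard unit vector, so P e_j — column j of P — equals [bj]_W.
b1 = 2c1 + 2c2, giving column 1 = (2, 2); repeating for each j gives P = [[2, 2], [2, -1]].

[[2, 2], [2, -1]]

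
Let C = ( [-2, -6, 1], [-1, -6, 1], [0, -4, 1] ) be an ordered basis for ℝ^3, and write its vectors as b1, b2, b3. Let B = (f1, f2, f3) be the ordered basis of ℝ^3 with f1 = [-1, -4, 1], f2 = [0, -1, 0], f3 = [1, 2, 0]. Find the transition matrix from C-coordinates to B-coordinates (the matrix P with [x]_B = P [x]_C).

Take x = bj: its C-coordinates are the j-th standard unit vector, so P e_j — column j of P — equals [bj]_B.
b1 = f1 + 0·f2 - f3, giving column 1 = [1, 0, -1]; repeating for each j gives P = [[1, 1, 1], [0, 2, 2], [-1, 0, 1]].

[[1, 1, 1], [0, 2, 2], [-1, 0, 1]]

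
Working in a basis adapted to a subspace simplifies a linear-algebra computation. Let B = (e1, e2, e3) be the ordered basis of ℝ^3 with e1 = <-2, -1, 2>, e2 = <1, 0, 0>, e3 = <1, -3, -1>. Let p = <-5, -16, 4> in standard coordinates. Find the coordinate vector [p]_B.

Write p = c_1 e1 + ... + c_3 e3 and solve for the c_i.
Row-reducing the augmented matrix [M | p] gives c = (4, -1, 4).
Check: 4e1 - e2 + 4e3 = <-5, -16, 4>.

<4, -1, 4>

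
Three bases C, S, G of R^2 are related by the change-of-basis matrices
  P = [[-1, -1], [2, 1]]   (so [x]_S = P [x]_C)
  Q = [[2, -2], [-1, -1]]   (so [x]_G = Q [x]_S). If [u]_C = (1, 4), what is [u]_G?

(-22, -1)

Composing the changes, [u]_G = Q P [u]_C.
Q P = [[-6, -4], [-1, 0]]; applying this to (1, 4) gives (-22, -1).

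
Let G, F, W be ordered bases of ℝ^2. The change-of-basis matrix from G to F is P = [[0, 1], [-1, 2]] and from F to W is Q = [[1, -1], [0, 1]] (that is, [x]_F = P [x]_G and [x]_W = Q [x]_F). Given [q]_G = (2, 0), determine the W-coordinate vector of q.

Composing the changes, [q]_W = Q P [q]_G.
Q P = [[1, -1], [-1, 2]]; applying this to (2, 0) gives (2, -2).

(2, -2)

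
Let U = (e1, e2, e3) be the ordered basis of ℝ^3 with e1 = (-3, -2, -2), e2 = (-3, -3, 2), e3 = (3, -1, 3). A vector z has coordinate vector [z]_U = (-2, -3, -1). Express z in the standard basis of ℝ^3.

(12, 14, -5)

z = M [z]_U, where M has columns e1, ..., e3.
Carrying out the matrix-vector product, z = (12, 14, -5).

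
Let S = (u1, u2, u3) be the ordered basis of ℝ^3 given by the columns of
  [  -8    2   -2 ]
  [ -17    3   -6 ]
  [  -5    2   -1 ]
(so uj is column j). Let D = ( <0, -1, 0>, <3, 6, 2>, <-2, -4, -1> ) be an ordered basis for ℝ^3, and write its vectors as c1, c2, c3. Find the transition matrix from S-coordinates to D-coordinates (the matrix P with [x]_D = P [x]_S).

Column j of P is [uj]_D, since P maps S-coordinates to D-coordinates.
Expressing u1 in D: u1 = c1 - 2c2 + c3, so column 1 of P is <1, -2, 1>.
Doing the same for each uj gives P = [[1, 1, 2], [-2, 2, 0], [1, 2, 1]].

[[1, 1, 2], [-2, 2, 0], [1, 2, 1]]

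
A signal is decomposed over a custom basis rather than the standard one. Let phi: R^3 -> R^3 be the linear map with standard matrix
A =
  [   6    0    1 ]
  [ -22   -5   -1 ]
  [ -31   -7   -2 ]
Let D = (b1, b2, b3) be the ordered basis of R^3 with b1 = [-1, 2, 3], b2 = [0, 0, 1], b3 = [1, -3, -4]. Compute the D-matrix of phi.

[[0, -2, -3], [-1, 0, 3], [-3, -1, -1]]

Let P have columns b1, ..., b3. Then [phi]_D = P^(-1) A P.
Here det P = -1, so P^(-1) is integer; computing A P first and then P^(-1)(A P) gives [[0, -2, -3], [-1, 0, 3], [-3, -1, -1]].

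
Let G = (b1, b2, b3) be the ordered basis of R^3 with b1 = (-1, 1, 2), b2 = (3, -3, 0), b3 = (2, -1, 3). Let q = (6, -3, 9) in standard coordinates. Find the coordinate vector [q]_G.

We seek scalars with c_1 b1 + ... + c_3 b3 = q; equivalently solve M c = q where the columns of M are b1, ..., b3.
Solving this 3x3 system gives c = (0, 0, 3).
Check: 0·b1 + 0·b2 + 3b3 = (6, -3, 9).

(0, 0, 3)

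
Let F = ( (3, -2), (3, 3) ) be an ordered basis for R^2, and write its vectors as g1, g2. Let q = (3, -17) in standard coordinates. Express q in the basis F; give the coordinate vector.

(4, -3)

We seek scalars with c_1 g1 + c_2 g2 = q; equivalently solve M c = q where the columns of M are g1, g2.
System: 3c_1 + 3c_2 = 3, -2c_1 + 3c_2 = -17; solving gives c_1 = 4, c_2 = -3.
Check: 4g1 - 3g2 = (3, -17).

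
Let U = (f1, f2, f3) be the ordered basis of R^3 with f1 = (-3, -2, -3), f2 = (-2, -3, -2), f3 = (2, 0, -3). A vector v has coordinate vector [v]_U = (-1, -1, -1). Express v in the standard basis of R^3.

v = M [v]_U, where M has columns f1, ..., f3.
Carrying out the matrix-vector product, v = (3, 5, 8).

(3, 5, 8)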